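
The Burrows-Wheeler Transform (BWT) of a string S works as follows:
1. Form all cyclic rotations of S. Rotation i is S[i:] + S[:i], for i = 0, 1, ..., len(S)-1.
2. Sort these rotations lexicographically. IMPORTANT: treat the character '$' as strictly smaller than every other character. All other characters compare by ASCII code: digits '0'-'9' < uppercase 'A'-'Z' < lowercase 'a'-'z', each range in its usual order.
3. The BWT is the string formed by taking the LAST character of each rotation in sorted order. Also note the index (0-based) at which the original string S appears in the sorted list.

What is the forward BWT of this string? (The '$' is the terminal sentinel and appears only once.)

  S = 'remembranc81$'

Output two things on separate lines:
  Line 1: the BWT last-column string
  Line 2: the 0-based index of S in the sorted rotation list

All 13 rotations (rotation i = S[i:]+S[:i]):
  rot[0] = remembranc81$
  rot[1] = emembranc81$r
  rot[2] = membranc81$re
  rot[3] = embranc81$rem
  rot[4] = mbranc81$reme
  rot[5] = branc81$remem
  rot[6] = ranc81$rememb
  rot[7] = anc81$remembr
  rot[8] = nc81$remembra
  rot[9] = c81$remembran
  rot[10] = 81$remembranc
  rot[11] = 1$remembranc8
  rot[12] = $remembranc81
Sorted (with $ < everything):
  sorted[0] = $remembranc81  (last char: '1')
  sorted[1] = 1$remembranc8  (last char: '8')
  sorted[2] = 81$remembranc  (last char: 'c')
  sorted[3] = anc81$remembr  (last char: 'r')
  sorted[4] = branc81$remem  (last char: 'm')
  sorted[5] = c81$remembran  (last char: 'n')
  sorted[6] = embranc81$rem  (last char: 'm')
  sorted[7] = emembranc81$r  (last char: 'r')
  sorted[8] = mbranc81$reme  (last char: 'e')
  sorted[9] = membranc81$re  (last char: 'e')
  sorted[10] = nc81$remembra  (last char: 'a')
  sorted[11] = ranc81$rememb  (last char: 'b')
  sorted[12] = remembranc81$  (last char: '$')
Last column: 18crmnmreeab$
Original string S is at sorted index 12

Answer: 18crmnmreeab$
12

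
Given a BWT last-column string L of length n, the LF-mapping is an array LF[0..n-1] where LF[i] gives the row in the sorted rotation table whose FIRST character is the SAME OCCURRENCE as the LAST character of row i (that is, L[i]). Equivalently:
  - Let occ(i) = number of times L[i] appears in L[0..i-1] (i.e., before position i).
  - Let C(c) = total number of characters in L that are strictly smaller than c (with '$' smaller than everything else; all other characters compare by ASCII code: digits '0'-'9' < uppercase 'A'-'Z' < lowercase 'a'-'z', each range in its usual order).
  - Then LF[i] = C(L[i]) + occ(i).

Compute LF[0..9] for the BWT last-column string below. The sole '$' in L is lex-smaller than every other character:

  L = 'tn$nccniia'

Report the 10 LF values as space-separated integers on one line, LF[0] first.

Char counts: '$':1, 'a':1, 'c':2, 'i':2, 'n':3, 't':1
C (first-col start): C('$')=0, C('a')=1, C('c')=2, C('i')=4, C('n')=6, C('t')=9
L[0]='t': occ=0, LF[0]=C('t')+0=9+0=9
L[1]='n': occ=0, LF[1]=C('n')+0=6+0=6
L[2]='$': occ=0, LF[2]=C('$')+0=0+0=0
L[3]='n': occ=1, LF[3]=C('n')+1=6+1=7
L[4]='c': occ=0, LF[4]=C('c')+0=2+0=2
L[5]='c': occ=1, LF[5]=C('c')+1=2+1=3
L[6]='n': occ=2, LF[6]=C('n')+2=6+2=8
L[7]='i': occ=0, LF[7]=C('i')+0=4+0=4
L[8]='i': occ=1, LF[8]=C('i')+1=4+1=5
L[9]='a': occ=0, LF[9]=C('a')+0=1+0=1

Answer: 9 6 0 7 2 3 8 4 5 1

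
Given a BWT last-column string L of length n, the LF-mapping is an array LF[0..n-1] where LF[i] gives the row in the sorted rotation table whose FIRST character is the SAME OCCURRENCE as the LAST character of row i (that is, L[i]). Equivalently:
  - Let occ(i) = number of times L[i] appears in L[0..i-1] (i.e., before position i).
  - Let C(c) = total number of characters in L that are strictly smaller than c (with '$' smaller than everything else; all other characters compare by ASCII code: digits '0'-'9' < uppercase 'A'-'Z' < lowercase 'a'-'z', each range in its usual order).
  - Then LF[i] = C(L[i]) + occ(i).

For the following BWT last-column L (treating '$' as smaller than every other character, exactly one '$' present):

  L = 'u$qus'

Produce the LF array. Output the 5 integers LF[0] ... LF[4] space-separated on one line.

Char counts: '$':1, 'q':1, 's':1, 'u':2
C (first-col start): C('$')=0, C('q')=1, C('s')=2, C('u')=3
L[0]='u': occ=0, LF[0]=C('u')+0=3+0=3
L[1]='$': occ=0, LF[1]=C('$')+0=0+0=0
L[2]='q': occ=0, LF[2]=C('q')+0=1+0=1
L[3]='u': occ=1, LF[3]=C('u')+1=3+1=4
L[4]='s': occ=0, LF[4]=C('s')+0=2+0=2

Answer: 3 0 1 4 2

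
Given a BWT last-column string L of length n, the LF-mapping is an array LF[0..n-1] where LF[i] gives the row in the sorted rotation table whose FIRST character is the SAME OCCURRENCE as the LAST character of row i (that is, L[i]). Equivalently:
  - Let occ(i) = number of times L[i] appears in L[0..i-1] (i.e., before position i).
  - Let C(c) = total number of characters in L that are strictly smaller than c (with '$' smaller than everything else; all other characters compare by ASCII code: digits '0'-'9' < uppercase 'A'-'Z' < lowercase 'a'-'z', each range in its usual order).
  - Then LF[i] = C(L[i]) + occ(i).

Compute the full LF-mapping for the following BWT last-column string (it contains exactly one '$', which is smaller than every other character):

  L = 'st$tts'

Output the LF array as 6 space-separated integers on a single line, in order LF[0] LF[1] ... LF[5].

Char counts: '$':1, 's':2, 't':3
C (first-col start): C('$')=0, C('s')=1, C('t')=3
L[0]='s': occ=0, LF[0]=C('s')+0=1+0=1
L[1]='t': occ=0, LF[1]=C('t')+0=3+0=3
L[2]='$': occ=0, LF[2]=C('$')+0=0+0=0
L[3]='t': occ=1, LF[3]=C('t')+1=3+1=4
L[4]='t': occ=2, LF[4]=C('t')+2=3+2=5
L[5]='s': occ=1, LF[5]=C('s')+1=1+1=2

Answer: 1 3 0 4 5 2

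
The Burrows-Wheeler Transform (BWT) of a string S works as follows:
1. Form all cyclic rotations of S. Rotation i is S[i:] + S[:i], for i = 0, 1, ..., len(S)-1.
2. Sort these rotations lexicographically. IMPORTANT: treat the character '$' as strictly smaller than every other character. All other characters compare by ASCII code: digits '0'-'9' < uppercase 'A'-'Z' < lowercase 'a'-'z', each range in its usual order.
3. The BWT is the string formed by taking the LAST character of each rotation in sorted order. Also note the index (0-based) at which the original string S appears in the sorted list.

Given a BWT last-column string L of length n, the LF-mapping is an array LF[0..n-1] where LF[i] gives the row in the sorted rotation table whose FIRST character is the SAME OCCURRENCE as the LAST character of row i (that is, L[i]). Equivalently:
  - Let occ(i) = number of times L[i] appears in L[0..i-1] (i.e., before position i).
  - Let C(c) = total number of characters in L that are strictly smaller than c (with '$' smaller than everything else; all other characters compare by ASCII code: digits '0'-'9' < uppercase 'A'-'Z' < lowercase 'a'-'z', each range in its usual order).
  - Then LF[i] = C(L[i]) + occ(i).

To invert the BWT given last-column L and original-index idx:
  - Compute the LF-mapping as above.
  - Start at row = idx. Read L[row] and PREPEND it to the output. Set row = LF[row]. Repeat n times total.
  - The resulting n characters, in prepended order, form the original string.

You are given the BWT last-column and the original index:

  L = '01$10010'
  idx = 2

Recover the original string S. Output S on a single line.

Answer: 0011010$

Derivation:
LF mapping: 1 5 0 6 2 3 7 4
Walk LF starting at row 2, prepending L[row]:
  step 1: row=2, L[2]='$', prepend. Next row=LF[2]=0
  step 2: row=0, L[0]='0', prepend. Next row=LF[0]=1
  step 3: row=1, L[1]='1', prepend. Next row=LF[1]=5
  step 4: row=5, L[5]='0', prepend. Next row=LF[5]=3
  step 5: row=3, L[3]='1', prepend. Next row=LF[3]=6
  step 6: row=6, L[6]='1', prepend. Next row=LF[6]=7
  step 7: row=7, L[7]='0', prepend. Next row=LF[7]=4
  step 8: row=4, L[4]='0', prepend. Next row=LF[4]=2
Reversed output: 0011010$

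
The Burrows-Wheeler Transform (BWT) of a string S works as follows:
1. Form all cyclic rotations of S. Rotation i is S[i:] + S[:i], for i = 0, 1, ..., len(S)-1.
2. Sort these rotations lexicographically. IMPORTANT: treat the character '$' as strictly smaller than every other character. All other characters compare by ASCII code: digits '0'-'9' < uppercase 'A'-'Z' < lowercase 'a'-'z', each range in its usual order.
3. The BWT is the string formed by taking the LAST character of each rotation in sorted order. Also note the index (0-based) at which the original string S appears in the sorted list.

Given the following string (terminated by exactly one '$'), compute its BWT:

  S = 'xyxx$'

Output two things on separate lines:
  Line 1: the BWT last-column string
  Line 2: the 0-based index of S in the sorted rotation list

Answer: xxy$x
3

Derivation:
All 5 rotations (rotation i = S[i:]+S[:i]):
  rot[0] = xyxx$
  rot[1] = yxx$x
  rot[2] = xx$xy
  rot[3] = x$xyx
  rot[4] = $xyxx
Sorted (with $ < everything):
  sorted[0] = $xyxx  (last char: 'x')
  sorted[1] = x$xyx  (last char: 'x')
  sorted[2] = xx$xy  (last char: 'y')
  sorted[3] = xyxx$  (last char: '$')
  sorted[4] = yxx$x  (last char: 'x')
Last column: xxy$x
Original string S is at sorted index 3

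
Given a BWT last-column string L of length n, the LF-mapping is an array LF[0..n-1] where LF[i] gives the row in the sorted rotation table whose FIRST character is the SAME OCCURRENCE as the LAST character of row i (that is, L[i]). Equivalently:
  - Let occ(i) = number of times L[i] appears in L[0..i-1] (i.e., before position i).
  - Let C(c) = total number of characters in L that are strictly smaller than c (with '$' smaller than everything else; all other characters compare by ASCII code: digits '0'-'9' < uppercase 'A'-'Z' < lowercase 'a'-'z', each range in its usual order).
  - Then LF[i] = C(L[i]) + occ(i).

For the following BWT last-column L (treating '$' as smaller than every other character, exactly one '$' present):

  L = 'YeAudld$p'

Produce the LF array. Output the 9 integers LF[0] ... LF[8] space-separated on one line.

Char counts: '$':1, 'A':1, 'Y':1, 'd':2, 'e':1, 'l':1, 'p':1, 'u':1
C (first-col start): C('$')=0, C('A')=1, C('Y')=2, C('d')=3, C('e')=5, C('l')=6, C('p')=7, C('u')=8
L[0]='Y': occ=0, LF[0]=C('Y')+0=2+0=2
L[1]='e': occ=0, LF[1]=C('e')+0=5+0=5
L[2]='A': occ=0, LF[2]=C('A')+0=1+0=1
L[3]='u': occ=0, LF[3]=C('u')+0=8+0=8
L[4]='d': occ=0, LF[4]=C('d')+0=3+0=3
L[5]='l': occ=0, LF[5]=C('l')+0=6+0=6
L[6]='d': occ=1, LF[6]=C('d')+1=3+1=4
L[7]='$': occ=0, LF[7]=C('$')+0=0+0=0
L[8]='p': occ=0, LF[8]=C('p')+0=7+0=7

Answer: 2 5 1 8 3 6 4 0 7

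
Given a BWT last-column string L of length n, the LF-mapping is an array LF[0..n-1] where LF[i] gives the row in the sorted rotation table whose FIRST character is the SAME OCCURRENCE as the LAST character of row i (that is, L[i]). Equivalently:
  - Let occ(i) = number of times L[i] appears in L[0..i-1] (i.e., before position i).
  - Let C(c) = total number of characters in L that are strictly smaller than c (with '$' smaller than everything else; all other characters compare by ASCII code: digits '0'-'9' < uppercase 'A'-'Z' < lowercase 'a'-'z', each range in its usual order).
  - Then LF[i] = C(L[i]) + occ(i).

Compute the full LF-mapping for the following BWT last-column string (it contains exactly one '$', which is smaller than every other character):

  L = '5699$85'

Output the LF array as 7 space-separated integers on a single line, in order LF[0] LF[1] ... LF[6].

Char counts: '$':1, '5':2, '6':1, '8':1, '9':2
C (first-col start): C('$')=0, C('5')=1, C('6')=3, C('8')=4, C('9')=5
L[0]='5': occ=0, LF[0]=C('5')+0=1+0=1
L[1]='6': occ=0, LF[1]=C('6')+0=3+0=3
L[2]='9': occ=0, LF[2]=C('9')+0=5+0=5
L[3]='9': occ=1, LF[3]=C('9')+1=5+1=6
L[4]='$': occ=0, LF[4]=C('$')+0=0+0=0
L[5]='8': occ=0, LF[5]=C('8')+0=4+0=4
L[6]='5': occ=1, LF[6]=C('5')+1=1+1=2

Answer: 1 3 5 6 0 4 2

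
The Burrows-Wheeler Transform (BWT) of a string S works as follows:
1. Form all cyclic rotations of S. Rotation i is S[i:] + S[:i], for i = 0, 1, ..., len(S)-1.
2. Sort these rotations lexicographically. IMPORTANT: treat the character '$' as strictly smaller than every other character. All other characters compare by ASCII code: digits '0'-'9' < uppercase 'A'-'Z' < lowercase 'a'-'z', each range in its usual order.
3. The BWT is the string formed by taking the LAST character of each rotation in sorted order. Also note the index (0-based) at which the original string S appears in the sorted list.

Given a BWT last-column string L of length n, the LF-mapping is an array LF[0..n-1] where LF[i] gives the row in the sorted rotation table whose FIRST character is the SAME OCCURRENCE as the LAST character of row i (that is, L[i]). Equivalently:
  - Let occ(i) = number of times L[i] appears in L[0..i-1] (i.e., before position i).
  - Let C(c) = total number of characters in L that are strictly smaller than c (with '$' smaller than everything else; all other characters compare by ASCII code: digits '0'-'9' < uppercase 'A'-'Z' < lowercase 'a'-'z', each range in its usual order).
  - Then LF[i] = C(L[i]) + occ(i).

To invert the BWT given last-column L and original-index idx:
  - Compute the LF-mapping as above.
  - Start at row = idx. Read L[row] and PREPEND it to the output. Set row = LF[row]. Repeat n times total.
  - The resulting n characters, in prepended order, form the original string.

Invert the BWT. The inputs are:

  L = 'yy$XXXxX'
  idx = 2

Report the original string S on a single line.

LF mapping: 6 7 0 1 2 3 5 4
Walk LF starting at row 2, prepending L[row]:
  step 1: row=2, L[2]='$', prepend. Next row=LF[2]=0
  step 2: row=0, L[0]='y', prepend. Next row=LF[0]=6
  step 3: row=6, L[6]='x', prepend. Next row=LF[6]=5
  step 4: row=5, L[5]='X', prepend. Next row=LF[5]=3
  step 5: row=3, L[3]='X', prepend. Next row=LF[3]=1
  step 6: row=1, L[1]='y', prepend. Next row=LF[1]=7
  step 7: row=7, L[7]='X', prepend. Next row=LF[7]=4
  step 8: row=4, L[4]='X', prepend. Next row=LF[4]=2
Reversed output: XXyXXxy$

Answer: XXyXXxy$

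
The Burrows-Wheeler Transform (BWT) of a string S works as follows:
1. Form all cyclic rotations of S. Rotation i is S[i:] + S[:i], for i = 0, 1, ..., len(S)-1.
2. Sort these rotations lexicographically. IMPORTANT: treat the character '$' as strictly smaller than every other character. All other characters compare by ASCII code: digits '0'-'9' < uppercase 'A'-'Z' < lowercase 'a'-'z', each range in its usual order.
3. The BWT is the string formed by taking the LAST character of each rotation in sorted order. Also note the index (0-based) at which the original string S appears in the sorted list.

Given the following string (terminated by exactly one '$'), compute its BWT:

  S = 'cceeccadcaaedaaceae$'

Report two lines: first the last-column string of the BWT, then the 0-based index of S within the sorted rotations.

All 20 rotations (rotation i = S[i:]+S[:i]):
  rot[0] = cceeccadcaaedaaceae$
  rot[1] = ceeccadcaaedaaceae$c
  rot[2] = eeccadcaaedaaceae$cc
  rot[3] = eccadcaaedaaceae$cce
  rot[4] = ccadcaaedaaceae$ccee
  rot[5] = cadcaaedaaceae$cceec
  rot[6] = adcaaedaaceae$cceecc
  rot[7] = dcaaedaaceae$cceecca
  rot[8] = caaedaaceae$cceeccad
  rot[9] = aaedaaceae$cceeccadc
  rot[10] = aedaaceae$cceeccadca
  rot[11] = edaaceae$cceeccadcaa
  rot[12] = daaceae$cceeccadcaae
  rot[13] = aaceae$cceeccadcaaed
  rot[14] = aceae$cceeccadcaaeda
  rot[15] = ceae$cceeccadcaaedaa
  rot[16] = eae$cceeccadcaaedaac
  rot[17] = ae$cceeccadcaaedaace
  rot[18] = e$cceeccadcaaedaacea
  rot[19] = $cceeccadcaaedaaceae
Sorted (with $ < everything):
  sorted[0] = $cceeccadcaaedaaceae  (last char: 'e')
  sorted[1] = aaceae$cceeccadcaaed  (last char: 'd')
  sorted[2] = aaedaaceae$cceeccadc  (last char: 'c')
  sorted[3] = aceae$cceeccadcaaeda  (last char: 'a')
  sorted[4] = adcaaedaaceae$cceecc  (last char: 'c')
  sorted[5] = ae$cceeccadcaaedaace  (last char: 'e')
  sorted[6] = aedaaceae$cceeccadca  (last char: 'a')
  sorted[7] = caaedaaceae$cceeccad  (last char: 'd')
  sorted[8] = cadcaaedaaceae$cceec  (last char: 'c')
  sorted[9] = ccadcaaedaaceae$ccee  (last char: 'e')
  sorted[10] = cceeccadcaaedaaceae$  (last char: '$')
  sorted[11] = ceae$cceeccadcaaedaa  (last char: 'a')
  sorted[12] = ceeccadcaaedaaceae$c  (last char: 'c')
  sorted[13] = daaceae$cceeccadcaae  (last char: 'e')
  sorted[14] = dcaaedaaceae$cceecca  (last char: 'a')
  sorted[15] = e$cceeccadcaaedaacea  (last char: 'a')
  sorted[16] = eae$cceeccadcaaedaac  (last char: 'c')
  sorted[17] = eccadcaaedaaceae$cce  (last char: 'e')
  sorted[18] = edaaceae$cceeccadcaa  (last char: 'a')
  sorted[19] = eeccadcaaedaaceae$cc  (last char: 'c')
Last column: edcaceadce$aceaaceac
Original string S is at sorted index 10

Answer: edcaceadce$aceaaceac
10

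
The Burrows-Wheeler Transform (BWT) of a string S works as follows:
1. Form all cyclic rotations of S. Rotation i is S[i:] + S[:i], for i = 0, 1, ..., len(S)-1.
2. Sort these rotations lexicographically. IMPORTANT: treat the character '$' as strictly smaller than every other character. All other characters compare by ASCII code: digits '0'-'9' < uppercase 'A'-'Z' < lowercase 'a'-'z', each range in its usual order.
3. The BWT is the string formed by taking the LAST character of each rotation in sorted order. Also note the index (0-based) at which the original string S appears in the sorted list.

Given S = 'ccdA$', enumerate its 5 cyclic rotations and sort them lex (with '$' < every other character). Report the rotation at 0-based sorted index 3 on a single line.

Answer: cdA$c

Derivation:
All 5 rotations (rotation i = S[i:]+S[:i]):
  rot[0] = ccdA$
  rot[1] = cdA$c
  rot[2] = dA$cc
  rot[3] = A$ccd
  rot[4] = $ccdA
Sorted (with $ < everything):
  sorted[0] = $ccdA
  sorted[1] = A$ccd
  sorted[2] = ccdA$
  sorted[3] = cdA$c
  sorted[4] = dA$cc
sorted[3] = cdA$c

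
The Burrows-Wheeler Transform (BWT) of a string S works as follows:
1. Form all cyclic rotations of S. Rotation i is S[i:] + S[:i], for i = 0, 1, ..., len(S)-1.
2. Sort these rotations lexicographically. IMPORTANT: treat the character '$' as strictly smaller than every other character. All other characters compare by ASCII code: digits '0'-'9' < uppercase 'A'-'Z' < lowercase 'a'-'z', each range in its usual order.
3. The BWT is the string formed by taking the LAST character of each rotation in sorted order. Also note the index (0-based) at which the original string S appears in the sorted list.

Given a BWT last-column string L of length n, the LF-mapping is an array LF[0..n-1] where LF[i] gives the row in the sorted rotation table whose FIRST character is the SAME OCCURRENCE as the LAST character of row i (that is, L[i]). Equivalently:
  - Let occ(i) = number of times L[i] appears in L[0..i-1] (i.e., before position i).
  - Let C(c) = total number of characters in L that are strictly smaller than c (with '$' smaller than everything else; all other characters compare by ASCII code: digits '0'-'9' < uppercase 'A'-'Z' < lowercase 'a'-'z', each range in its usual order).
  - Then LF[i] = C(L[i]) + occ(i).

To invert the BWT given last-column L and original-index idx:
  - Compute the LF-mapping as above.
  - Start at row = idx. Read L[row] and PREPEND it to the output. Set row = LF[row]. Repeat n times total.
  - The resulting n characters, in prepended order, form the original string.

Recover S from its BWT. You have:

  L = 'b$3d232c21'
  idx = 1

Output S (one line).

LF mapping: 7 0 5 9 2 6 3 8 4 1
Walk LF starting at row 1, prepending L[row]:
  step 1: row=1, L[1]='$', prepend. Next row=LF[1]=0
  step 2: row=0, L[0]='b', prepend. Next row=LF[0]=7
  step 3: row=7, L[7]='c', prepend. Next row=LF[7]=8
  step 4: row=8, L[8]='2', prepend. Next row=LF[8]=4
  step 5: row=4, L[4]='2', prepend. Next row=LF[4]=2
  step 6: row=2, L[2]='3', prepend. Next row=LF[2]=5
  step 7: row=5, L[5]='3', prepend. Next row=LF[5]=6
  step 8: row=6, L[6]='2', prepend. Next row=LF[6]=3
  step 9: row=3, L[3]='d', prepend. Next row=LF[3]=9
  step 10: row=9, L[9]='1', prepend. Next row=LF[9]=1
Reversed output: 1d23322cb$

Answer: 1d23322cb$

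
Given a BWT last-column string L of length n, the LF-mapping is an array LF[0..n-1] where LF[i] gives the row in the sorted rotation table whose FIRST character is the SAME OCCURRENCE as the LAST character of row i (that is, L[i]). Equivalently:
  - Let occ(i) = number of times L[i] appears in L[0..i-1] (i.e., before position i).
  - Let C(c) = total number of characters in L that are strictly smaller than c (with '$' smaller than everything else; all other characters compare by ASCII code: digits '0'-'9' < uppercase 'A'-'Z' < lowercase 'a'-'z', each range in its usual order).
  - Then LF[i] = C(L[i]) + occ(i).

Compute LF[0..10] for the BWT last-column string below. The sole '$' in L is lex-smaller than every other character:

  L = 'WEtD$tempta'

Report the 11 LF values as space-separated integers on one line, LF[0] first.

Char counts: '$':1, 'D':1, 'E':1, 'W':1, 'a':1, 'e':1, 'm':1, 'p':1, 't':3
C (first-col start): C('$')=0, C('D')=1, C('E')=2, C('W')=3, C('a')=4, C('e')=5, C('m')=6, C('p')=7, C('t')=8
L[0]='W': occ=0, LF[0]=C('W')+0=3+0=3
L[1]='E': occ=0, LF[1]=C('E')+0=2+0=2
L[2]='t': occ=0, LF[2]=C('t')+0=8+0=8
L[3]='D': occ=0, LF[3]=C('D')+0=1+0=1
L[4]='$': occ=0, LF[4]=C('$')+0=0+0=0
L[5]='t': occ=1, LF[5]=C('t')+1=8+1=9
L[6]='e': occ=0, LF[6]=C('e')+0=5+0=5
L[7]='m': occ=0, LF[7]=C('m')+0=6+0=6
L[8]='p': occ=0, LF[8]=C('p')+0=7+0=7
L[9]='t': occ=2, LF[9]=C('t')+2=8+2=10
L[10]='a': occ=0, LF[10]=C('a')+0=4+0=4

Answer: 3 2 8 1 0 9 5 6 7 10 4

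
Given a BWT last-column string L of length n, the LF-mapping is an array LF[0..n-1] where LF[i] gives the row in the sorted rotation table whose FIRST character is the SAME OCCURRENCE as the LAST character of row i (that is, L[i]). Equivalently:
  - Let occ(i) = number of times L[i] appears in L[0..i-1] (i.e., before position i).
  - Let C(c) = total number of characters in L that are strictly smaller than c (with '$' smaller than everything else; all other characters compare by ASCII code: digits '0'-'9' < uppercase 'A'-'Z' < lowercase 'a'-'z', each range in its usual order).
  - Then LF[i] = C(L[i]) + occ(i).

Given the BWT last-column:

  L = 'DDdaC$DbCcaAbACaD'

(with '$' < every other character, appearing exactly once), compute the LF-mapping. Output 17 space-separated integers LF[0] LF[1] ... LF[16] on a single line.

Char counts: '$':1, 'A':2, 'C':3, 'D':4, 'a':3, 'b':2, 'c':1, 'd':1
C (first-col start): C('$')=0, C('A')=1, C('C')=3, C('D')=6, C('a')=10, C('b')=13, C('c')=15, C('d')=16
L[0]='D': occ=0, LF[0]=C('D')+0=6+0=6
L[1]='D': occ=1, LF[1]=C('D')+1=6+1=7
L[2]='d': occ=0, LF[2]=C('d')+0=16+0=16
L[3]='a': occ=0, LF[3]=C('a')+0=10+0=10
L[4]='C': occ=0, LF[4]=C('C')+0=3+0=3
L[5]='$': occ=0, LF[5]=C('$')+0=0+0=0
L[6]='D': occ=2, LF[6]=C('D')+2=6+2=8
L[7]='b': occ=0, LF[7]=C('b')+0=13+0=13
L[8]='C': occ=1, LF[8]=C('C')+1=3+1=4
L[9]='c': occ=0, LF[9]=C('c')+0=15+0=15
L[10]='a': occ=1, LF[10]=C('a')+1=10+1=11
L[11]='A': occ=0, LF[11]=C('A')+0=1+0=1
L[12]='b': occ=1, LF[12]=C('b')+1=13+1=14
L[13]='A': occ=1, LF[13]=C('A')+1=1+1=2
L[14]='C': occ=2, LF[14]=C('C')+2=3+2=5
L[15]='a': occ=2, LF[15]=C('a')+2=10+2=12
L[16]='D': occ=3, LF[16]=C('D')+3=6+3=9

Answer: 6 7 16 10 3 0 8 13 4 15 11 1 14 2 5 12 9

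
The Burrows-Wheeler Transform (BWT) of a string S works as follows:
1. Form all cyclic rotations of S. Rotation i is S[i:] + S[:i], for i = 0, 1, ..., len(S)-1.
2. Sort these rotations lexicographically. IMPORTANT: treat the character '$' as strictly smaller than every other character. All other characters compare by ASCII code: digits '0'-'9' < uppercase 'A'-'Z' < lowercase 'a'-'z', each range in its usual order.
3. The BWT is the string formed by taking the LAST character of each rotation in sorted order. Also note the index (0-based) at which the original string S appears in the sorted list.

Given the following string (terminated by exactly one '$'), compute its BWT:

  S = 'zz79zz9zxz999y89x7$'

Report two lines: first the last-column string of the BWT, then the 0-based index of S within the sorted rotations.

Answer: 7xzyz989z79z9zxz9$9
17

Derivation:
All 19 rotations (rotation i = S[i:]+S[:i]):
  rot[0] = zz79zz9zxz999y89x7$
  rot[1] = z79zz9zxz999y89x7$z
  rot[2] = 79zz9zxz999y89x7$zz
  rot[3] = 9zz9zxz999y89x7$zz7
  rot[4] = zz9zxz999y89x7$zz79
  rot[5] = z9zxz999y89x7$zz79z
  rot[6] = 9zxz999y89x7$zz79zz
  rot[7] = zxz999y89x7$zz79zz9
  rot[8] = xz999y89x7$zz79zz9z
  rot[9] = z999y89x7$zz79zz9zx
  rot[10] = 999y89x7$zz79zz9zxz
  rot[11] = 99y89x7$zz79zz9zxz9
  rot[12] = 9y89x7$zz79zz9zxz99
  rot[13] = y89x7$zz79zz9zxz999
  rot[14] = 89x7$zz79zz9zxz999y
  rot[15] = 9x7$zz79zz9zxz999y8
  rot[16] = x7$zz79zz9zxz999y89
  rot[17] = 7$zz79zz9zxz999y89x
  rot[18] = $zz79zz9zxz999y89x7
Sorted (with $ < everything):
  sorted[0] = $zz79zz9zxz999y89x7  (last char: '7')
  sorted[1] = 7$zz79zz9zxz999y89x  (last char: 'x')
  sorted[2] = 79zz9zxz999y89x7$zz  (last char: 'z')
  sorted[3] = 89x7$zz79zz9zxz999y  (last char: 'y')
  sorted[4] = 999y89x7$zz79zz9zxz  (last char: 'z')
  sorted[5] = 99y89x7$zz79zz9zxz9  (last char: '9')
  sorted[6] = 9x7$zz79zz9zxz999y8  (last char: '8')
  sorted[7] = 9y89x7$zz79zz9zxz99  (last char: '9')
  sorted[8] = 9zxz999y89x7$zz79zz  (last char: 'z')
  sorted[9] = 9zz9zxz999y89x7$zz7  (last char: '7')
  sorted[10] = x7$zz79zz9zxz999y89  (last char: '9')
  sorted[11] = xz999y89x7$zz79zz9z  (last char: 'z')
  sorted[12] = y89x7$zz79zz9zxz999  (last char: '9')
  sorted[13] = z79zz9zxz999y89x7$z  (last char: 'z')
  sorted[14] = z999y89x7$zz79zz9zx  (last char: 'x')
  sorted[15] = z9zxz999y89x7$zz79z  (last char: 'z')
  sorted[16] = zxz999y89x7$zz79zz9  (last char: '9')
  sorted[17] = zz79zz9zxz999y89x7$  (last char: '$')
  sorted[18] = zz9zxz999y89x7$zz79  (last char: '9')
Last column: 7xzyz989z79z9zxz9$9
Original string S is at sorted index 17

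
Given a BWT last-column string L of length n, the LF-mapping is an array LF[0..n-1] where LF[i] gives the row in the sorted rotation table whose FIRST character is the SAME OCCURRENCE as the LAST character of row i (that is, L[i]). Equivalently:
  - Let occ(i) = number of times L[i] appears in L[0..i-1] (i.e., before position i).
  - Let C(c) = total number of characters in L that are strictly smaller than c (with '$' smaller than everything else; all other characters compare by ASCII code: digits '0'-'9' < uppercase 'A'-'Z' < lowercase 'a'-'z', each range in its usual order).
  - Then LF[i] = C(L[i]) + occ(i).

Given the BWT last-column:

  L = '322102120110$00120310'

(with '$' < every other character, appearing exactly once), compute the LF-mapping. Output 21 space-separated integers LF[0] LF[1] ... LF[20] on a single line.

Char counts: '$':1, '0':7, '1':6, '2':5, '3':2
C (first-col start): C('$')=0, C('0')=1, C('1')=8, C('2')=14, C('3')=19
L[0]='3': occ=0, LF[0]=C('3')+0=19+0=19
L[1]='2': occ=0, LF[1]=C('2')+0=14+0=14
L[2]='2': occ=1, LF[2]=C('2')+1=14+1=15
L[3]='1': occ=0, LF[3]=C('1')+0=8+0=8
L[4]='0': occ=0, LF[4]=C('0')+0=1+0=1
L[5]='2': occ=2, LF[5]=C('2')+2=14+2=16
L[6]='1': occ=1, LF[6]=C('1')+1=8+1=9
L[7]='2': occ=3, LF[7]=C('2')+3=14+3=17
L[8]='0': occ=1, LF[8]=C('0')+1=1+1=2
L[9]='1': occ=2, LF[9]=C('1')+2=8+2=10
L[10]='1': occ=3, LF[10]=C('1')+3=8+3=11
L[11]='0': occ=2, LF[11]=C('0')+2=1+2=3
L[12]='$': occ=0, LF[12]=C('$')+0=0+0=0
L[13]='0': occ=3, LF[13]=C('0')+3=1+3=4
L[14]='0': occ=4, LF[14]=C('0')+4=1+4=5
L[15]='1': occ=4, LF[15]=C('1')+4=8+4=12
L[16]='2': occ=4, LF[16]=C('2')+4=14+4=18
L[17]='0': occ=5, LF[17]=C('0')+5=1+5=6
L[18]='3': occ=1, LF[18]=C('3')+1=19+1=20
L[19]='1': occ=5, LF[19]=C('1')+5=8+5=13
L[20]='0': occ=6, LF[20]=C('0')+6=1+6=7

Answer: 19 14 15 8 1 16 9 17 2 10 11 3 0 4 5 12 18 6 20 13 7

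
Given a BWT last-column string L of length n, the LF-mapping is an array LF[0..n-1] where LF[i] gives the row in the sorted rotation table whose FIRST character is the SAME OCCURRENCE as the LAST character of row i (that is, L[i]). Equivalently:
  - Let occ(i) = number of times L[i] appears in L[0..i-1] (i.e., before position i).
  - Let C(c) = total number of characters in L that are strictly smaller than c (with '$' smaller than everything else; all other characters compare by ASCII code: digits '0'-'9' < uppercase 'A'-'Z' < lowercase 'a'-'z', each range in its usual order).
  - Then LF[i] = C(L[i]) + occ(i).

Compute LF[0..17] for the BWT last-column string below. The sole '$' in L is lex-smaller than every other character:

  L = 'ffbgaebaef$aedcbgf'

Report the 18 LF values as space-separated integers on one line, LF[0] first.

Char counts: '$':1, 'a':3, 'b':3, 'c':1, 'd':1, 'e':3, 'f':4, 'g':2
C (first-col start): C('$')=0, C('a')=1, C('b')=4, C('c')=7, C('d')=8, C('e')=9, C('f')=12, C('g')=16
L[0]='f': occ=0, LF[0]=C('f')+0=12+0=12
L[1]='f': occ=1, LF[1]=C('f')+1=12+1=13
L[2]='b': occ=0, LF[2]=C('b')+0=4+0=4
L[3]='g': occ=0, LF[3]=C('g')+0=16+0=16
L[4]='a': occ=0, LF[4]=C('a')+0=1+0=1
L[5]='e': occ=0, LF[5]=C('e')+0=9+0=9
L[6]='b': occ=1, LF[6]=C('b')+1=4+1=5
L[7]='a': occ=1, LF[7]=C('a')+1=1+1=2
L[8]='e': occ=1, LF[8]=C('e')+1=9+1=10
L[9]='f': occ=2, LF[9]=C('f')+2=12+2=14
L[10]='$': occ=0, LF[10]=C('$')+0=0+0=0
L[11]='a': occ=2, LF[11]=C('a')+2=1+2=3
L[12]='e': occ=2, LF[12]=C('e')+2=9+2=11
L[13]='d': occ=0, LF[13]=C('d')+0=8+0=8
L[14]='c': occ=0, LF[14]=C('c')+0=7+0=7
L[15]='b': occ=2, LF[15]=C('b')+2=4+2=6
L[16]='g': occ=1, LF[16]=C('g')+1=16+1=17
L[17]='f': occ=3, LF[17]=C('f')+3=12+3=15

Answer: 12 13 4 16 1 9 5 2 10 14 0 3 11 8 7 6 17 15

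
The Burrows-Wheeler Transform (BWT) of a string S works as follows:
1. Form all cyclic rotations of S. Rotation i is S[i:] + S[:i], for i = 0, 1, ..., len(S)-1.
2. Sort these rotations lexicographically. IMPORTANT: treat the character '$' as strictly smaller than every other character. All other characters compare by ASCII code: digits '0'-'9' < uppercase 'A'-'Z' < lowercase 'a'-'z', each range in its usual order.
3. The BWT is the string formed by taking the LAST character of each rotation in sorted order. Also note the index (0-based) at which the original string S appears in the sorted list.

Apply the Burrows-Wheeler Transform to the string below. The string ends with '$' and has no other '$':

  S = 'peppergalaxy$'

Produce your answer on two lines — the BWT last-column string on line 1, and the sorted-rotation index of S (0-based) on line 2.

All 13 rotations (rotation i = S[i:]+S[:i]):
  rot[0] = peppergalaxy$
  rot[1] = eppergalaxy$p
  rot[2] = ppergalaxy$pe
  rot[3] = pergalaxy$pep
  rot[4] = ergalaxy$pepp
  rot[5] = rgalaxy$peppe
  rot[6] = galaxy$pepper
  rot[7] = alaxy$pepperg
  rot[8] = laxy$pepperga
  rot[9] = axy$peppergal
  rot[10] = xy$peppergala
  rot[11] = y$peppergalax
  rot[12] = $peppergalaxy
Sorted (with $ < everything):
  sorted[0] = $peppergalaxy  (last char: 'y')
  sorted[1] = alaxy$pepperg  (last char: 'g')
  sorted[2] = axy$peppergal  (last char: 'l')
  sorted[3] = eppergalaxy$p  (last char: 'p')
  sorted[4] = ergalaxy$pepp  (last char: 'p')
  sorted[5] = galaxy$pepper  (last char: 'r')
  sorted[6] = laxy$pepperga  (last char: 'a')
  sorted[7] = peppergalaxy$  (last char: '$')
  sorted[8] = pergalaxy$pep  (last char: 'p')
  sorted[9] = ppergalaxy$pe  (last char: 'e')
  sorted[10] = rgalaxy$peppe  (last char: 'e')
  sorted[11] = xy$peppergala  (last char: 'a')
  sorted[12] = y$peppergalax  (last char: 'x')
Last column: yglppra$peeax
Original string S is at sorted index 7

Answer: yglppra$peeax
7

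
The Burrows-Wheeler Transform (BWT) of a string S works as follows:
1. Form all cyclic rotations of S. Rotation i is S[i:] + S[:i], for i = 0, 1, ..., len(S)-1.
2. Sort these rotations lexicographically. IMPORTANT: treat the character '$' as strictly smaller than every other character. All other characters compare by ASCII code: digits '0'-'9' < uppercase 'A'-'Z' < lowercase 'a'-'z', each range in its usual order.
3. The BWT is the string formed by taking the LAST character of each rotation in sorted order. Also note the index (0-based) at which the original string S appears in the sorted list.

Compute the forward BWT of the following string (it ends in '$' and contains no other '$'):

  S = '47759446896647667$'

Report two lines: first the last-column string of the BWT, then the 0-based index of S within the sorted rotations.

All 18 rotations (rotation i = S[i:]+S[:i]):
  rot[0] = 47759446896647667$
  rot[1] = 7759446896647667$4
  rot[2] = 759446896647667$47
  rot[3] = 59446896647667$477
  rot[4] = 9446896647667$4775
  rot[5] = 446896647667$47759
  rot[6] = 46896647667$477594
  rot[7] = 6896647667$4775944
  rot[8] = 896647667$47759446
  rot[9] = 96647667$477594468
  rot[10] = 6647667$4775944689
  rot[11] = 647667$47759446896
  rot[12] = 47667$477594468966
  rot[13] = 7667$4775944689664
  rot[14] = 667$47759446896647
  rot[15] = 67$477594468966476
  rot[16] = 7$4775944689664766
  rot[17] = $47759446896647667
Sorted (with $ < everything):
  sorted[0] = $47759446896647667  (last char: '7')
  sorted[1] = 446896647667$47759  (last char: '9')
  sorted[2] = 46896647667$477594  (last char: '4')
  sorted[3] = 47667$477594468966  (last char: '6')
  sorted[4] = 47759446896647667$  (last char: '$')
  sorted[5] = 59446896647667$477  (last char: '7')
  sorted[6] = 647667$47759446896  (last char: '6')
  sorted[7] = 6647667$4775944689  (last char: '9')
  sorted[8] = 667$47759446896647  (last char: '7')
  sorted[9] = 67$477594468966476  (last char: '6')
  sorted[10] = 6896647667$4775944  (last char: '4')
  sorted[11] = 7$4775944689664766  (last char: '6')
  sorted[12] = 759446896647667$47  (last char: '7')
  sorted[13] = 7667$4775944689664  (last char: '4')
  sorted[14] = 7759446896647667$4  (last char: '4')
  sorted[15] = 896647667$47759446  (last char: '6')
  sorted[16] = 9446896647667$4775  (last char: '5')
  sorted[17] = 96647667$477594468  (last char: '8')
Last column: 7946$7697646744658
Original string S is at sorted index 4

Answer: 7946$7697646744658
4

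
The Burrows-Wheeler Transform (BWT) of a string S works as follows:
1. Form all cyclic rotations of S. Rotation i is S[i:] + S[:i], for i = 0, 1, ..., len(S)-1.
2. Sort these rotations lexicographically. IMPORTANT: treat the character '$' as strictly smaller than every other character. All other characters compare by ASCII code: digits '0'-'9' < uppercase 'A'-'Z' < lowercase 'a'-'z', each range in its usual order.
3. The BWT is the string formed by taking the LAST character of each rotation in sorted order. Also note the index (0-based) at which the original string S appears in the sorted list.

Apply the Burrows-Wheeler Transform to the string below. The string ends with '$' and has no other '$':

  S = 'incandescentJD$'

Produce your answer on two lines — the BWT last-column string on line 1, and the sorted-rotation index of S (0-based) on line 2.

Answer: DJtcnsncd$iaeen
9

Derivation:
All 15 rotations (rotation i = S[i:]+S[:i]):
  rot[0] = incandescentJD$
  rot[1] = ncandescentJD$i
  rot[2] = candescentJD$in
  rot[3] = andescentJD$inc
  rot[4] = ndescentJD$inca
  rot[5] = descentJD$incan
  rot[6] = escentJD$incand
  rot[7] = scentJD$incande
  rot[8] = centJD$incandes
  rot[9] = entJD$incandesc
  rot[10] = ntJD$incandesce
  rot[11] = tJD$incandescen
  rot[12] = JD$incandescent
  rot[13] = D$incandescentJ
  rot[14] = $incandescentJD
Sorted (with $ < everything):
  sorted[0] = $incandescentJD  (last char: 'D')
  sorted[1] = D$incandescentJ  (last char: 'J')
  sorted[2] = JD$incandescent  (last char: 't')
  sorted[3] = andescentJD$inc  (last char: 'c')
  sorted[4] = candescentJD$in  (last char: 'n')
  sorted[5] = centJD$incandes  (last char: 's')
  sorted[6] = descentJD$incan  (last char: 'n')
  sorted[7] = entJD$incandesc  (last char: 'c')
  sorted[8] = escentJD$incand  (last char: 'd')
  sorted[9] = incandescentJD$  (last char: '$')
  sorted[10] = ncandescentJD$i  (last char: 'i')
  sorted[11] = ndescentJD$inca  (last char: 'a')
  sorted[12] = ntJD$incandesce  (last char: 'e')
  sorted[13] = scentJD$incande  (last char: 'e')
  sorted[14] = tJD$incandescen  (last char: 'n')
Last column: DJtcnsncd$iaeen
Original string S is at sorted index 9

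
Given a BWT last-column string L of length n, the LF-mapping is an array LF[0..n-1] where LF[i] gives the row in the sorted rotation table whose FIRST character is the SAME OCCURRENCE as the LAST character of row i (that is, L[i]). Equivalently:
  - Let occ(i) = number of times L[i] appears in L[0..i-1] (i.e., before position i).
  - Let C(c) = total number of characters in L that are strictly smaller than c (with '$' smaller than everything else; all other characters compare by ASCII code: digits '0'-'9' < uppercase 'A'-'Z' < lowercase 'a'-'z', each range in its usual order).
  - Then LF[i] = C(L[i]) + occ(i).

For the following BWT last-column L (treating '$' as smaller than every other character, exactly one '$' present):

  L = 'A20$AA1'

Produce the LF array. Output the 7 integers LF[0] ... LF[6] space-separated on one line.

Char counts: '$':1, '0':1, '1':1, '2':1, 'A':3
C (first-col start): C('$')=0, C('0')=1, C('1')=2, C('2')=3, C('A')=4
L[0]='A': occ=0, LF[0]=C('A')+0=4+0=4
L[1]='2': occ=0, LF[1]=C('2')+0=3+0=3
L[2]='0': occ=0, LF[2]=C('0')+0=1+0=1
L[3]='$': occ=0, LF[3]=C('$')+0=0+0=0
L[4]='A': occ=1, LF[4]=C('A')+1=4+1=5
L[5]='A': occ=2, LF[5]=C('A')+2=4+2=6
L[6]='1': occ=0, LF[6]=C('1')+0=2+0=2

Answer: 4 3 1 0 5 6 2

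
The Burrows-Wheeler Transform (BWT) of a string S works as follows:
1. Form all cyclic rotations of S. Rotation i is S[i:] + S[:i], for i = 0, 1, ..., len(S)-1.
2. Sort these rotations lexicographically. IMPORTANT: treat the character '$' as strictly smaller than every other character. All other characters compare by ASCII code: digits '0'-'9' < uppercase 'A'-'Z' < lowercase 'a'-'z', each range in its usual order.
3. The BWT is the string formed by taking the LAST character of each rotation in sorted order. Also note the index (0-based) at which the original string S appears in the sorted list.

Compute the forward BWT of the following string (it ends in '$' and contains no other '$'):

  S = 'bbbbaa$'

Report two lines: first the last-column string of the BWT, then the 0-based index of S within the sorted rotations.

Answer: aabbbb$
6

Derivation:
All 7 rotations (rotation i = S[i:]+S[:i]):
  rot[0] = bbbbaa$
  rot[1] = bbbaa$b
  rot[2] = bbaa$bb
  rot[3] = baa$bbb
  rot[4] = aa$bbbb
  rot[5] = a$bbbba
  rot[6] = $bbbbaa
Sorted (with $ < everything):
  sorted[0] = $bbbbaa  (last char: 'a')
  sorted[1] = a$bbbba  (last char: 'a')
  sorted[2] = aa$bbbb  (last char: 'b')
  sorted[3] = baa$bbb  (last char: 'b')
  sorted[4] = bbaa$bb  (last char: 'b')
  sorted[5] = bbbaa$b  (last char: 'b')
  sorted[6] = bbbbaa$  (last char: '$')
Last column: aabbbb$
Original string S is at sorted index 6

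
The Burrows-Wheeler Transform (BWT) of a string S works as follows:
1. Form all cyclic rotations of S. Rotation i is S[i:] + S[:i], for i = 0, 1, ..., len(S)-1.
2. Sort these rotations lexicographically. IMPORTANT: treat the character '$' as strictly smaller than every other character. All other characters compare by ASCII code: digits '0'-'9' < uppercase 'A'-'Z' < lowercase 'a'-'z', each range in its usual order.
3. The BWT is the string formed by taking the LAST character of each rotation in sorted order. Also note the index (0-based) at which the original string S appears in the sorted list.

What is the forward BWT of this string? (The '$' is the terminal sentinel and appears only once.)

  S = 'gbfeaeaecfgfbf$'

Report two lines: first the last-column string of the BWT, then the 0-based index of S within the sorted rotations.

Answer: feefgefaabgbc$f
13

Derivation:
All 15 rotations (rotation i = S[i:]+S[:i]):
  rot[0] = gbfeaeaecfgfbf$
  rot[1] = bfeaeaecfgfbf$g
  rot[2] = feaeaecfgfbf$gb
  rot[3] = eaeaecfgfbf$gbf
  rot[4] = aeaecfgfbf$gbfe
  rot[5] = eaecfgfbf$gbfea
  rot[6] = aecfgfbf$gbfeae
  rot[7] = ecfgfbf$gbfeaea
  rot[8] = cfgfbf$gbfeaeae
  rot[9] = fgfbf$gbfeaeaec
  rot[10] = gfbf$gbfeaeaecf
  rot[11] = fbf$gbfeaeaecfg
  rot[12] = bf$gbfeaeaecfgf
  rot[13] = f$gbfeaeaecfgfb
  rot[14] = $gbfeaeaecfgfbf
Sorted (with $ < everything):
  sorted[0] = $gbfeaeaecfgfbf  (last char: 'f')
  sorted[1] = aeaecfgfbf$gbfe  (last char: 'e')
  sorted[2] = aecfgfbf$gbfeae  (last char: 'e')
  sorted[3] = bf$gbfeaeaecfgf  (last char: 'f')
  sorted[4] = bfeaeaecfgfbf$g  (last char: 'g')
  sorted[5] = cfgfbf$gbfeaeae  (last char: 'e')
  sorted[6] = eaeaecfgfbf$gbf  (last char: 'f')
  sorted[7] = eaecfgfbf$gbfea  (last char: 'a')
  sorted[8] = ecfgfbf$gbfeaea  (last char: 'a')
  sorted[9] = f$gbfeaeaecfgfb  (last char: 'b')
  sorted[10] = fbf$gbfeaeaecfg  (last char: 'g')
  sorted[11] = feaeaecfgfbf$gb  (last char: 'b')
  sorted[12] = fgfbf$gbfeaeaec  (last char: 'c')
  sorted[13] = gbfeaeaecfgfbf$  (last char: '$')
  sorted[14] = gfbf$gbfeaeaecf  (last char: 'f')
Last column: feefgefaabgbc$f
Original string S is at sorted index 13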